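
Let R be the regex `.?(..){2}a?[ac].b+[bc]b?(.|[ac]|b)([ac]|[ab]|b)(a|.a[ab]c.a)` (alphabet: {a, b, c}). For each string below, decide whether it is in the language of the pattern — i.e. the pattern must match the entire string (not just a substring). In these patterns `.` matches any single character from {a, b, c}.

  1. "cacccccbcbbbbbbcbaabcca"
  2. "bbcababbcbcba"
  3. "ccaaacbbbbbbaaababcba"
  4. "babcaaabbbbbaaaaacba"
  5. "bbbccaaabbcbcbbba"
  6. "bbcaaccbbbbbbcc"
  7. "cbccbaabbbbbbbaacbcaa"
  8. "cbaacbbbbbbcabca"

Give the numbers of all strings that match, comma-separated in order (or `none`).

1 → no match
2 → match
3 → no match
4 → match
5 → no match
6 → no match — must end with "a"
7 → no match
8 → no match

2, 4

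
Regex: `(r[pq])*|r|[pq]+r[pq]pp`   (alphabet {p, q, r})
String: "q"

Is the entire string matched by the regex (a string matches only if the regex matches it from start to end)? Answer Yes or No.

No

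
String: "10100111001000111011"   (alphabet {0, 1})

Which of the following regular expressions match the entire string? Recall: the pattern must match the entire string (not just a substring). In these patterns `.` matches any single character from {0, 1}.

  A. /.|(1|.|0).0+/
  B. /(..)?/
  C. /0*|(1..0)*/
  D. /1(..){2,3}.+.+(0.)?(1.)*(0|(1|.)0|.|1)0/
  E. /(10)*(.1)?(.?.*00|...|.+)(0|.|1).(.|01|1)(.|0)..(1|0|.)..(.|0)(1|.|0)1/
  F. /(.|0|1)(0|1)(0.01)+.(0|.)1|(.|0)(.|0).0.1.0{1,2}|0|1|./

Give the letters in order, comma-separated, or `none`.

E

A → no match
B → no match
C → no match
D → no match — must end with "0"
E → match
F → no match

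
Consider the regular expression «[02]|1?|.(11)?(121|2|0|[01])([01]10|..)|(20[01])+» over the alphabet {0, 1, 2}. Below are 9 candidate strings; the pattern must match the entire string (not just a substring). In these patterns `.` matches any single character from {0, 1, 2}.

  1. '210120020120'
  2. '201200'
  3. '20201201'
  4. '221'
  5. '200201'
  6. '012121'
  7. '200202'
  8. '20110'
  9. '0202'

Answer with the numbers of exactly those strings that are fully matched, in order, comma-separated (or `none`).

1 → no match
2 → match
3 → no match
4 → no match
5 → match
6 → match
7 → no match
8 → match
9 → match

2, 5, 6, 8, 9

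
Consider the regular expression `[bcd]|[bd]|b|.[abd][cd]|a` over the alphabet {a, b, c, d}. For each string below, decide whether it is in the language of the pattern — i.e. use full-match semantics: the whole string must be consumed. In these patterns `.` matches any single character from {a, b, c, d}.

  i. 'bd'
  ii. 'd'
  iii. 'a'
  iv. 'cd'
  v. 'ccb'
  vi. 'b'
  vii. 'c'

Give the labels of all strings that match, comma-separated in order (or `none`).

i → no match
ii → match
iii → match
iv → no match
v → no match
vi → match
vii → match

ii, iii, vi, vii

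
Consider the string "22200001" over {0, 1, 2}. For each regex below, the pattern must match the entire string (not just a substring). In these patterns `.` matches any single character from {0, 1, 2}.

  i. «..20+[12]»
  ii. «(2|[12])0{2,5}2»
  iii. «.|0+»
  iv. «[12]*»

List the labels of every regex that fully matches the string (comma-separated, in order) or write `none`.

i

i → match
ii → no match — must end with "02"
iii → no match
iv → no match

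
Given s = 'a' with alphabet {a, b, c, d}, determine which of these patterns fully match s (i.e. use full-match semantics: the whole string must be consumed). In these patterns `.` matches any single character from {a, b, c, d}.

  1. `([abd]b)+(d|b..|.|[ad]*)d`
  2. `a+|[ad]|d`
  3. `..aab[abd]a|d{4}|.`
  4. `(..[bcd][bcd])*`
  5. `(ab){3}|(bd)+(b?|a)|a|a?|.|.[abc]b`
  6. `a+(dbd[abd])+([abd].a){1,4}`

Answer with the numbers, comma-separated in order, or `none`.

2, 3, 5

1 → no match — must end with 'd'
2 → match
3 → match
4 → no match
5 → match
6 → no match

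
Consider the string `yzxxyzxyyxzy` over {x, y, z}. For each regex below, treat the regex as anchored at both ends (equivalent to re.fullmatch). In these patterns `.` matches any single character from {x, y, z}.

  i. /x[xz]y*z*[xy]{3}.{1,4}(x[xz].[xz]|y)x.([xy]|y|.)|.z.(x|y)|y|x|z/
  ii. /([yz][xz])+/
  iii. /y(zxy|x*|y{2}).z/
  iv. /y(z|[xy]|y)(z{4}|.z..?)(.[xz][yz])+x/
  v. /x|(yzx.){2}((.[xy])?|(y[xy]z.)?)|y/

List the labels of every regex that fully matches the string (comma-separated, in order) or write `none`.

v

i → no match
ii → no match
iii → no match — must end with `z`
iv → no match — must end with `x`
v → match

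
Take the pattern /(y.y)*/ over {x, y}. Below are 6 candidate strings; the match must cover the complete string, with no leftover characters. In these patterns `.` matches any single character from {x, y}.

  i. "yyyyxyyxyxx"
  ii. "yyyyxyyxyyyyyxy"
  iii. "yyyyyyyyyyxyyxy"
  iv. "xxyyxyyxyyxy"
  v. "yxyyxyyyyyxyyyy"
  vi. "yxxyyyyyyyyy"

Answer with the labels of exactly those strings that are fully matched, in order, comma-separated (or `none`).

i → no match
ii → match
iii → match
iv → no match
v → match
vi → no match

ii, iii, v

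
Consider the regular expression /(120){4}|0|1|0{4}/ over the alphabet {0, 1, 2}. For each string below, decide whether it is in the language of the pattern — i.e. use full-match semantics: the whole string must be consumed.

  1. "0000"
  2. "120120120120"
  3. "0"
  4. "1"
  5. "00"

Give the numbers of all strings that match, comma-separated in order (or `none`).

1, 2, 3, 4

1 → match
2 → match
3 → match
4 → match
5 → no match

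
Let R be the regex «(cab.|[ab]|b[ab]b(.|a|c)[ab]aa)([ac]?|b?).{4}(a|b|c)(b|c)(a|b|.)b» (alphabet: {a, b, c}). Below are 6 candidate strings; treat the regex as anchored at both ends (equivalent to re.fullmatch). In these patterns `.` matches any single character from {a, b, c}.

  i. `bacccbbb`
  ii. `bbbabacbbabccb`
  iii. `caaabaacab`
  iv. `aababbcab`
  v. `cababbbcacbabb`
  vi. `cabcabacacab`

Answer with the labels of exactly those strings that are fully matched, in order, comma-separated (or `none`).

iv, vi

i → no match
ii → no match
iii → no match
iv → match
v → no match
vi → match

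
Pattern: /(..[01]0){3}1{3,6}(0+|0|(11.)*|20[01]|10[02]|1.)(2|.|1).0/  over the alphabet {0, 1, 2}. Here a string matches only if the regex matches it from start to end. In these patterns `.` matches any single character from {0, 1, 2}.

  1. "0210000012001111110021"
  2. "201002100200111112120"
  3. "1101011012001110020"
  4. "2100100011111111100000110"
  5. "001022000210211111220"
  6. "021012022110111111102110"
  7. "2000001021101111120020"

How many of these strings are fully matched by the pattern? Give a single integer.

1 → no match — must end with "0"
2 → match
3 → no match
4 → no match
5 → no match
6 → no match
7 → no match
Total matched: 1

1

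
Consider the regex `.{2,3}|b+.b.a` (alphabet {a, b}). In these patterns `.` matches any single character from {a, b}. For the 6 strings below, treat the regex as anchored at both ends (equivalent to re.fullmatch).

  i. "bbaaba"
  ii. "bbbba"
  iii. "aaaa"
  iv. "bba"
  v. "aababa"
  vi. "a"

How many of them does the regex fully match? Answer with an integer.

2

i. "bbaaba" → no match
ii. "bbbba" → match
iii. "aaaa" → no match
iv. "bba" → match
v. "aababa" → no match
vi. "a" → no match
Total matched: 2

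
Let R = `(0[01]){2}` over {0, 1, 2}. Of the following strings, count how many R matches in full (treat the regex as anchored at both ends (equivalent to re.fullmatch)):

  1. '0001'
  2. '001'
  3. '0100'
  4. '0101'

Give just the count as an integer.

1 → match
2 → no match
3 → match
4 → match
Total matched: 3

3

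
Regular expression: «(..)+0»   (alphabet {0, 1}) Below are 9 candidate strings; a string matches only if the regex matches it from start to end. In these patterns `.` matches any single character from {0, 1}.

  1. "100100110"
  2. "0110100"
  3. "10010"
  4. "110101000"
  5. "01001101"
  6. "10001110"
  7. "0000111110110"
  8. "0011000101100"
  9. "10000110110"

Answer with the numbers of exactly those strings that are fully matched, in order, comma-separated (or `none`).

1. "100100110" → match
2. "0110100" → match
3. "10010" → match
4. "110101000" → match
5. "01001101" → no match — must end with "0"
6. "10001110" → no match
7 → match
8 → match
9. "10000110110" → match

1, 2, 3, 4, 7, 8, 9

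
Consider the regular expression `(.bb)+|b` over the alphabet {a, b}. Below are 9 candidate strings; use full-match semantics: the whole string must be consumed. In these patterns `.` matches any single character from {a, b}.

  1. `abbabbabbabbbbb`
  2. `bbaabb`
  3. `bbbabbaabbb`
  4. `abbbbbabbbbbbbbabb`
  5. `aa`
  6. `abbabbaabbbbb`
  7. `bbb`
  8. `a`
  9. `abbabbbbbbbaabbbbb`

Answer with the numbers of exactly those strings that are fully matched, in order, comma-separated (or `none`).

1, 4, 7

1 → match
2 → no match
3 → no match
4 → match
5 → no match
6 → no match
7 → match
8 → no match
9 → no match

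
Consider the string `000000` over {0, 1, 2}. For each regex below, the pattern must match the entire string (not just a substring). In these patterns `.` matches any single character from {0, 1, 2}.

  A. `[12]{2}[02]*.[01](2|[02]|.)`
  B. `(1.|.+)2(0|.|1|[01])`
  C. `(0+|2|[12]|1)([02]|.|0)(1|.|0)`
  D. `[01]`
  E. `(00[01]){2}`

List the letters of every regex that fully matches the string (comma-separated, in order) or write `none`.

A → no match
B → no match
C → match
D → no match
E → match

C, E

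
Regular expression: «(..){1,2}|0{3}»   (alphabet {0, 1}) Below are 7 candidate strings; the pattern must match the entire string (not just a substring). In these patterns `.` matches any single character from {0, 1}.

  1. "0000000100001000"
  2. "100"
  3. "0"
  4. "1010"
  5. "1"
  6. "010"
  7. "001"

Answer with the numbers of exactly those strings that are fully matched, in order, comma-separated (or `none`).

4

1 → no match
2. "100" → no match
3. "0" → no match
4. "1010" → match
5. "1" → no match
6. "010" → no match
7. "001" → no match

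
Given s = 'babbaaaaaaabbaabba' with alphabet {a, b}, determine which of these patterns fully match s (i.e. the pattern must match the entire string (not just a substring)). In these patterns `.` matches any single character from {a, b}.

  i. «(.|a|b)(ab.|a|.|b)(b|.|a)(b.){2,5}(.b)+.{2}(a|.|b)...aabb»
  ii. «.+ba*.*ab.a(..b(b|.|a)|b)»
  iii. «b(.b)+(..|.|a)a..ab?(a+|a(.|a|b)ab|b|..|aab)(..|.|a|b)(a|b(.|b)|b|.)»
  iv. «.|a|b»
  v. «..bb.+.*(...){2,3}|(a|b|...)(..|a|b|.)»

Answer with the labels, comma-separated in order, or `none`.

i → no match — must end with 'aabb'
ii → match
iii → no match
iv → no match
v → match

ii, v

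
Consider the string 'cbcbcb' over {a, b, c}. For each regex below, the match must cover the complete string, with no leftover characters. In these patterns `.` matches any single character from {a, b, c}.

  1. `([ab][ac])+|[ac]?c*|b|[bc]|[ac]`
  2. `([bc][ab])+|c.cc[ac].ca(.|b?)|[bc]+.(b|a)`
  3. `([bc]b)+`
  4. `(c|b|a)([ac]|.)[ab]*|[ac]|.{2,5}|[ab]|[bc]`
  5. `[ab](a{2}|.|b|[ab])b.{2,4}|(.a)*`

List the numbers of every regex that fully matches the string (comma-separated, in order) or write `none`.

2, 3

1 → no match
2 → match
3 → match
4 → no match
5 → no match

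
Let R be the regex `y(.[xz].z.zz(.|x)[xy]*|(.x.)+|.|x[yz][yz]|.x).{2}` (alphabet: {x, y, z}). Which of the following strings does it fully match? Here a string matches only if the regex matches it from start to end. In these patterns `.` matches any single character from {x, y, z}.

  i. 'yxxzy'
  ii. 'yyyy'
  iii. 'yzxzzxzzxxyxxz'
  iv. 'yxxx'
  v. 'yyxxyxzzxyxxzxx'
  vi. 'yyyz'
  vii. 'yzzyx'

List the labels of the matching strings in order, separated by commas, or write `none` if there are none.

i → match
ii → match
iii → match
iv → match
v → match
vi → match
vii → no match

i, ii, iii, iv, v, vi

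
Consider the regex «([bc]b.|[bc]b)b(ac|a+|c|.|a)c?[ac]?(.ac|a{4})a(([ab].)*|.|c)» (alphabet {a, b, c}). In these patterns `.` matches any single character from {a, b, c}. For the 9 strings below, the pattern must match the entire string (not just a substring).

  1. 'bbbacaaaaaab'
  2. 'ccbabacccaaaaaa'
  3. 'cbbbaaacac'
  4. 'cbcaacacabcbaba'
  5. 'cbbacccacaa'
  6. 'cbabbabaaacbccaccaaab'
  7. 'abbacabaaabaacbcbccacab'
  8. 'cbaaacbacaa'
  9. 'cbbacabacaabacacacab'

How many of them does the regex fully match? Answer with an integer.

1 → match
2 → no match
3 → match
4 → no match
5 → match
6 → no match
7 → no match
8 → no match
9 → match
Total matched: 4

4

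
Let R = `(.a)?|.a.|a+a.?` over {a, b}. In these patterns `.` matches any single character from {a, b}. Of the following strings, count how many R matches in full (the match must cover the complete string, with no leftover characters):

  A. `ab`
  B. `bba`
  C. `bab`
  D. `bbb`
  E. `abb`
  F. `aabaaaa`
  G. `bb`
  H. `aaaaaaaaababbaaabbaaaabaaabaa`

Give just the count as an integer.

A. `ab` → no match
B. `bba` → no match
C. `bab` → match
D. `bbb` → no match
E. `abb` → no match
F. `aabaaaa` → no match
G. `bb` → no match
H → no match
Total matched: 1

1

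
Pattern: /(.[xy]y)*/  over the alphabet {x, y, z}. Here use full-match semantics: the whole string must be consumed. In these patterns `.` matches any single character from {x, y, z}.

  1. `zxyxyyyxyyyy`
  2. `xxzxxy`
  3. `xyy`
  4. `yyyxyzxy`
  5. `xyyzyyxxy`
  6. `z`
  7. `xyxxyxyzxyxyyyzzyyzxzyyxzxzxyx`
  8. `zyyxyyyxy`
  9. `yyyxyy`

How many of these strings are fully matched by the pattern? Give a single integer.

5

1 → match
2 → no match
3 → match
4 → no match
5 → match
6 → no match
7 → no match
8 → match
9 → match
Total matched: 5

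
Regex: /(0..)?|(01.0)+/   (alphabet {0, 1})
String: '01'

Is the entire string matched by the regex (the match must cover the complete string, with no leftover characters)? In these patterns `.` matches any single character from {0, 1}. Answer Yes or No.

No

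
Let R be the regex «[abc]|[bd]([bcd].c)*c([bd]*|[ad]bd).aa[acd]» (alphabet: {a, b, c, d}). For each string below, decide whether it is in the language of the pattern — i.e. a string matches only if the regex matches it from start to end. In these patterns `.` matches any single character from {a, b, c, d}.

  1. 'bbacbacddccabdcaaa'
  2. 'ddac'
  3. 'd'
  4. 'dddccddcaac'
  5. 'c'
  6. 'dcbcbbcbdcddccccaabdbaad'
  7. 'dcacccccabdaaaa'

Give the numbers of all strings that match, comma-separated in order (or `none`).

1 → match
2 → no match
3 → no match
4 → match
5 → match
6 → no match
7 → match

1, 4, 5, 7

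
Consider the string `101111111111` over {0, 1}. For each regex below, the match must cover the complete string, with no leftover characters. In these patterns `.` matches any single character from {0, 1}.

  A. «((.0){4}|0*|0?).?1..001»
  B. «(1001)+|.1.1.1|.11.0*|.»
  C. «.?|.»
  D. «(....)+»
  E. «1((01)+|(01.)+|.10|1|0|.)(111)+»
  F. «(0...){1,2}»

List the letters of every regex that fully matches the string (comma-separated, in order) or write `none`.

D, E

A → no match — must end with `001`
B → no match
C → no match
D → match
E → match
F → no match — must start with `0`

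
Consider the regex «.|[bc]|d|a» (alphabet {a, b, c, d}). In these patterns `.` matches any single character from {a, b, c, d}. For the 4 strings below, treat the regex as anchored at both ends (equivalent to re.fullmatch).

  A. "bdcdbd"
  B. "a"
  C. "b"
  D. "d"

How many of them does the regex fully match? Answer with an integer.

3

A. "bdcdbd" → no match
B. "a" → match
C. "b" → match
D. "d" → match
Total matched: 3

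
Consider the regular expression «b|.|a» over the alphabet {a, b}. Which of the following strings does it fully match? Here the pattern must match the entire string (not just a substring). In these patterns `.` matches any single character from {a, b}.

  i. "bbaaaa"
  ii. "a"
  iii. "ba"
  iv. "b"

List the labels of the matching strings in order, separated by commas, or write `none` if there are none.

ii, iv

i. "bbaaaa" → no match
ii. "a" → match
iii. "ba" → no match
iv. "b" → match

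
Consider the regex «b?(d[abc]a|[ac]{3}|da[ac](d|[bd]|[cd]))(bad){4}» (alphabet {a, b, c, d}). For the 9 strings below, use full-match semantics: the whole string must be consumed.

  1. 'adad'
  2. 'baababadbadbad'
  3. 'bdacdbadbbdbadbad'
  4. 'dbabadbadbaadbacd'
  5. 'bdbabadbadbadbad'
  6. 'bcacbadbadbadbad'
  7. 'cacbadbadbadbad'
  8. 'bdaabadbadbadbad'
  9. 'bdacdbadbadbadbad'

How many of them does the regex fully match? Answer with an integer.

1 → no match — must end with 'bad'
2 → no match
3 → no match
4 → no match — must end with 'bad'
5 → match
6 → match
7 → match
8 → match
9 → match
Total matched: 5

5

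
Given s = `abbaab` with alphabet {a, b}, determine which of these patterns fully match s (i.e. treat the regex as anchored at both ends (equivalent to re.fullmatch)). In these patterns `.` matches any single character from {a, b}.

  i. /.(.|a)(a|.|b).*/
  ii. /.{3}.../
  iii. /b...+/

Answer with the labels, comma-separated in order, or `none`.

i → match
ii → match
iii → no match — must start with `b`

i, ii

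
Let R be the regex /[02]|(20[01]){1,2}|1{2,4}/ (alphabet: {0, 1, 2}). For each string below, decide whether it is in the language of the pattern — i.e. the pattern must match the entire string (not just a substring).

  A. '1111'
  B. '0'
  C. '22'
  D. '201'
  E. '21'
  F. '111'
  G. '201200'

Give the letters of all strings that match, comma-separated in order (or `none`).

A → match
B → match
C → no match
D → match
E → no match
F → match
G → match

A, B, D, F, G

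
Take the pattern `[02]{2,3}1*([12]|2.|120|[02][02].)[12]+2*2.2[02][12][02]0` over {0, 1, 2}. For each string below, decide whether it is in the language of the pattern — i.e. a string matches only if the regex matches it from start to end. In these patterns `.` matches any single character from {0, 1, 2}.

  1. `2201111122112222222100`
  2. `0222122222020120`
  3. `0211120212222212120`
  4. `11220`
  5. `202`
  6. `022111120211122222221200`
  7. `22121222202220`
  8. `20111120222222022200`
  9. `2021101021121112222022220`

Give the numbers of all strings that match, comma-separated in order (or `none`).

1 → match
2 → match
3 → no match
4. `11220` → no match
5. `202` → no match — must end with `0`
6 → no match
7 → no match
8 → match
9 → no match

1, 2, 8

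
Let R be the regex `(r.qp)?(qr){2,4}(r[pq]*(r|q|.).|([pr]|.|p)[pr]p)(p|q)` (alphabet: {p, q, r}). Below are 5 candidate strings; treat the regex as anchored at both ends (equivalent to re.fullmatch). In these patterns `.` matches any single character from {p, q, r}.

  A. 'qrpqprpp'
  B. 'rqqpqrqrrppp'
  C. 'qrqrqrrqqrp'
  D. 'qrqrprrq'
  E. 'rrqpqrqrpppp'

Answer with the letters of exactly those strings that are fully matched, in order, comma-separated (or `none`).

A. 'qrpqprpp' → no match
B. 'rqqpqrqrrppp' → match
C. 'qrqrqrrqqrp' → match
D. 'qrqrprrq' → no match
E. 'rrqpqrqrpppp' → match

B, C, E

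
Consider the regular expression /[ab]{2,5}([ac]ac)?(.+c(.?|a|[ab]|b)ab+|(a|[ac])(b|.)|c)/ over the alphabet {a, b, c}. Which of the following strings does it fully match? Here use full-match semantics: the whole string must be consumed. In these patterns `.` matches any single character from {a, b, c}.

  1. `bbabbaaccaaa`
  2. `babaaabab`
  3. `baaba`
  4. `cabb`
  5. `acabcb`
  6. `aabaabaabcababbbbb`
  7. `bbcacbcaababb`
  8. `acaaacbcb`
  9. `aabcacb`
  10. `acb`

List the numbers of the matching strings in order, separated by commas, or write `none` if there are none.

none

1. `bbabbaaccaaa` → no match
2. `babaaabab` → no match
3. `baaba` → no match
4. `cabb` → no match
5. `acabcb` → no match
6 → no match
7 → no match
8. `acaaacbcb` → no match
9. `aabcacb` → no match
10. `acb` → no match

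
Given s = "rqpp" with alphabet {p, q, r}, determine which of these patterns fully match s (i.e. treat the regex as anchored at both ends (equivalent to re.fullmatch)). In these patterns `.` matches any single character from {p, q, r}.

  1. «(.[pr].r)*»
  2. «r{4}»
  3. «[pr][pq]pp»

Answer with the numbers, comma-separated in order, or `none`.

1 → no match
2 → no match — must end with "r"
3 → match

3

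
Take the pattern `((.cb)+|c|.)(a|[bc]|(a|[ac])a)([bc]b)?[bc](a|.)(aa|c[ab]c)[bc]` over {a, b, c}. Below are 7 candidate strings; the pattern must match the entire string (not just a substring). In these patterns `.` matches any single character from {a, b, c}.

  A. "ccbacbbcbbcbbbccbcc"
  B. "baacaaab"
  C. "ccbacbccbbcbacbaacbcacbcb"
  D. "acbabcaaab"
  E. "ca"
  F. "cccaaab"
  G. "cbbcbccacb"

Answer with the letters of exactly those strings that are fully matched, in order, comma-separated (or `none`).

A, B, C, F

A → match
B → match
C → match
D → no match
E → no match
F → match
G → no match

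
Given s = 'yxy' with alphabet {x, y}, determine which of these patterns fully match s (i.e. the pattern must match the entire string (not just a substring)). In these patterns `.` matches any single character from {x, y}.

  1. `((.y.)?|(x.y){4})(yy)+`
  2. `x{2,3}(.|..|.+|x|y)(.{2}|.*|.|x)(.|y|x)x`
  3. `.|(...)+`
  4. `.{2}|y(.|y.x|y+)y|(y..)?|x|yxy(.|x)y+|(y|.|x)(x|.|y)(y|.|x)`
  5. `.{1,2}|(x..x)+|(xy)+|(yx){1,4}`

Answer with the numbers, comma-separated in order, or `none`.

3, 4

1 → no match — must end with 'yy'
2 → no match — must start with 'x'
3 → match
4 → match
5 → no match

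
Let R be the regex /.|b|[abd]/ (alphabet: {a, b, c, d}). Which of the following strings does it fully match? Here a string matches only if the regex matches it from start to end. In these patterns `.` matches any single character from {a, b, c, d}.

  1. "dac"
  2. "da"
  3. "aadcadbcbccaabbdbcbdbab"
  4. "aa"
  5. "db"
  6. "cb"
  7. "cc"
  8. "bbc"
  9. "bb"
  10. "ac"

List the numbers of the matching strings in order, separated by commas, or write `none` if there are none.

1. "dac" → no match
2. "da" → no match
3 → no match
4. "aa" → no match
5. "db" → no match
6. "cb" → no match
7. "cc" → no match
8. "bbc" → no match
9. "bb" → no match
10. "ac" → no match

none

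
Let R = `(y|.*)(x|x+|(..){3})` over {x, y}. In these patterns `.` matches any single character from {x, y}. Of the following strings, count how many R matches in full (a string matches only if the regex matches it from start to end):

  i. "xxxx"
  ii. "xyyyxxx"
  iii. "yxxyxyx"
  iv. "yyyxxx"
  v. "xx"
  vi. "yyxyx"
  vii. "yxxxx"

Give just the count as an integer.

i → match
ii → match
iii → match
iv → match
v → match
vi → match
vii → match
Total matched: 7

7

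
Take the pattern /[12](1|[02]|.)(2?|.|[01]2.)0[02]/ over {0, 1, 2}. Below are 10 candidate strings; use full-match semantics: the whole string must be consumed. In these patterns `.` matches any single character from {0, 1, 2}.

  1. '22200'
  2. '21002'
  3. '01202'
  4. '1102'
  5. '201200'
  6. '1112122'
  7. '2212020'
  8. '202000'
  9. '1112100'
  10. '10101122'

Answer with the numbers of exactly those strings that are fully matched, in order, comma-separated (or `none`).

1, 2, 4, 9

1. '22200' → match
2. '21002' → match
3. '01202' → no match
4. '1102' → match
5. '201200' → no match
6. '1112122' → no match
7. '2212020' → no match
8. '202000' → no match
9. '1112100' → match
10. '10101122' → no match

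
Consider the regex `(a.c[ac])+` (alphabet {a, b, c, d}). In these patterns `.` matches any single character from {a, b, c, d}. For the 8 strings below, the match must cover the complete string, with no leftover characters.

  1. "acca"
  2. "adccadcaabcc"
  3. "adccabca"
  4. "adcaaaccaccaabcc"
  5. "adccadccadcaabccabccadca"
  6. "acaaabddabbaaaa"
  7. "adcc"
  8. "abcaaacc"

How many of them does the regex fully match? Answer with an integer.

1 → match
2 → match
3 → match
4 → match
5 → match
6 → no match
7 → match
8 → match
Total matched: 7

7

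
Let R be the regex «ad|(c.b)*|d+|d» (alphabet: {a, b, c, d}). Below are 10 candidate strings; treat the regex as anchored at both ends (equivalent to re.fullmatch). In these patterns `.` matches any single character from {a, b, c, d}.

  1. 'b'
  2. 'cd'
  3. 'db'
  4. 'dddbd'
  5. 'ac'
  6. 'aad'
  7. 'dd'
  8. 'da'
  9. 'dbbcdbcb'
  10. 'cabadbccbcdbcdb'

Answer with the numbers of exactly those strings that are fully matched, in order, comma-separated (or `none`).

1 → no match
2 → no match
3 → no match
4 → no match
5 → no match
6 → no match
7 → match
8 → no match
9 → no match
10 → no match

7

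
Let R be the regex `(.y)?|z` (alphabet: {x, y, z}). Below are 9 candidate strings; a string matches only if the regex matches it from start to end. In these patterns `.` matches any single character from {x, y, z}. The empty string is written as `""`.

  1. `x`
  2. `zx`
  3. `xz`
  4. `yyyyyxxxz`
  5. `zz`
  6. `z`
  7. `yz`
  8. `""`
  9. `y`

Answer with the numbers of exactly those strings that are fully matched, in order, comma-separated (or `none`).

6, 8

1 → no match
2 → no match
3 → no match
4 → no match
5 → no match
6 → match
7 → no match
8 → match
9 → no match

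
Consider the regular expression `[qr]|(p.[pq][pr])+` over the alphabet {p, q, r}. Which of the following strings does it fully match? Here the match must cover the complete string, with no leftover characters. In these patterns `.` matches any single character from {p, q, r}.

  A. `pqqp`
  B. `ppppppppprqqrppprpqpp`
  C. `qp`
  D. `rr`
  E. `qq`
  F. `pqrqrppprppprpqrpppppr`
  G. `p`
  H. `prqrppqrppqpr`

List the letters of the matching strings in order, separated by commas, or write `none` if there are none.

A

A → match
B → no match
C → no match
D → no match
E → no match
F → no match
G → no match
H → no match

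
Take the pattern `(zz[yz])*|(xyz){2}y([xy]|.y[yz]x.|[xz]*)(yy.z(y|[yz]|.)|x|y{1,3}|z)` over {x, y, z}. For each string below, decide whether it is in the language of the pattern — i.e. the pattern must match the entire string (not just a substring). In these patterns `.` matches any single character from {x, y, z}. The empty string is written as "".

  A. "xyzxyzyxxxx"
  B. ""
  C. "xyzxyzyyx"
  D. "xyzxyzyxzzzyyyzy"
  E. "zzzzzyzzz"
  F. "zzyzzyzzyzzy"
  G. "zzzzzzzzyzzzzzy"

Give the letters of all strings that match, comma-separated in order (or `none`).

A → match
B → match
C → match
D → match
E → match
F → match
G → match

A, B, C, D, E, F, G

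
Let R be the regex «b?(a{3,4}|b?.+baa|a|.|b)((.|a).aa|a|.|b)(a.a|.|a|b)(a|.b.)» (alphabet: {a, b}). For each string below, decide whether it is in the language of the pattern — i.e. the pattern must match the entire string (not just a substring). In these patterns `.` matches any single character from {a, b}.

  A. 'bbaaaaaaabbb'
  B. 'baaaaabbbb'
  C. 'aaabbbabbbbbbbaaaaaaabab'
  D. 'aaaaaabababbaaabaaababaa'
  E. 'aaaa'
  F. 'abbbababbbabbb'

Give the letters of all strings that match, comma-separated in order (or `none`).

A, B, E

A. 'bbaaaaaaabbb' → match
B. 'baaaaabbbb' → match
C → no match
D → no match
E. 'aaaa' → match
F → no match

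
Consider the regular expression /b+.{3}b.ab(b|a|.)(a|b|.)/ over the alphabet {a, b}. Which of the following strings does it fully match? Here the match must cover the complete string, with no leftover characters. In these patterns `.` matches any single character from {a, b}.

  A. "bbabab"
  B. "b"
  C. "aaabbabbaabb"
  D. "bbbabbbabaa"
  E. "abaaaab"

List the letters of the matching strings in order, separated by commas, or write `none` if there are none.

D

A → no match
B → no match
C → no match — must start with "b"
D → match
E → no match — must start with "b"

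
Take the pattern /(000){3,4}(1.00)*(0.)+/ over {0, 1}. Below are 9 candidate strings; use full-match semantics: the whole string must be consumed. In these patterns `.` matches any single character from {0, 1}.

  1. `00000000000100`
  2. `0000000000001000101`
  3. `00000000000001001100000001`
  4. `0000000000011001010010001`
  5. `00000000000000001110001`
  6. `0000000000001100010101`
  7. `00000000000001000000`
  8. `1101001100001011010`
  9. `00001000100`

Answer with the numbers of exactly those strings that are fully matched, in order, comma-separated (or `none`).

1 → no match
2 → match
3 → no match
4 → no match
5 → no match
6 → match
7 → match
8 → no match — must start with `000`
9. `00001000100` → no match

2, 6, 7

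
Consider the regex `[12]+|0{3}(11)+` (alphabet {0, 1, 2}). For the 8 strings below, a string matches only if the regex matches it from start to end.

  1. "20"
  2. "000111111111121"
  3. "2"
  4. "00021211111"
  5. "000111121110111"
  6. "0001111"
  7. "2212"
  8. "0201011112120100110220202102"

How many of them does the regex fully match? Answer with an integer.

3

1. "20" → no match
2 → no match
3. "2" → match
4. "00021211111" → no match
5 → no match
6. "0001111" → match
7. "2212" → match
8 → no match
Total matched: 3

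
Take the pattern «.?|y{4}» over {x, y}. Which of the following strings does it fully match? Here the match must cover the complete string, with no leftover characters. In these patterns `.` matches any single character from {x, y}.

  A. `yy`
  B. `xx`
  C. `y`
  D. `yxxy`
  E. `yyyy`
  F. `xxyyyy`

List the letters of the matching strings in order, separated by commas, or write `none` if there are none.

A → no match
B → no match
C → match
D → no match
E → match
F → no match

C, E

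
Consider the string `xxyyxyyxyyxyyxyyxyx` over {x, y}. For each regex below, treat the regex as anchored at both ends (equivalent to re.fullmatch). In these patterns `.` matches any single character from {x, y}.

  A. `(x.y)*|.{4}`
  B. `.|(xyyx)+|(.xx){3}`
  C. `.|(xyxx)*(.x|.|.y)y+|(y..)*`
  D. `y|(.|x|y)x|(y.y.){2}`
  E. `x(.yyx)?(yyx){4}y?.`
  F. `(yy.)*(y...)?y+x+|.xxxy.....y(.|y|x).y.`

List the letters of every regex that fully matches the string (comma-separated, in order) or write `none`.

A → no match
B → no match
C → no match
D → no match
E → match
F → no match

E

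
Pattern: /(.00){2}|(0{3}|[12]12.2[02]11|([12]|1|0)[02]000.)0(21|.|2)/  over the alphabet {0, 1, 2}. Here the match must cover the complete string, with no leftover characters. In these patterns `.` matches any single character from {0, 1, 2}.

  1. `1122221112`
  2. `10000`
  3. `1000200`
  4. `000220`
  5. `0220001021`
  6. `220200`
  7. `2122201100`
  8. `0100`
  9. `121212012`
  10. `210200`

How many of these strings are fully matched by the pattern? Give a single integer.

1

1. `1122221112` → no match
2. `10000` → no match
3. `1000200` → no match
4. `000220` → no match
5. `0220001021` → no match
6. `220200` → no match
7. `2122201100` → match
8. `0100` → no match
9. `121212012` → no match
10. `210200` → no match
Total matched: 1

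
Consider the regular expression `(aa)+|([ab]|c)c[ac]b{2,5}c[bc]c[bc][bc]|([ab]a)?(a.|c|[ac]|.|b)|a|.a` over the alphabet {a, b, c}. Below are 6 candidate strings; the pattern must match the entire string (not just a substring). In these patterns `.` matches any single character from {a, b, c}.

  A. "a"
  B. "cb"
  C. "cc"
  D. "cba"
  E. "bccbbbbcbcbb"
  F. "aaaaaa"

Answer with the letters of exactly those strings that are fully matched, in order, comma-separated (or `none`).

A → match
B → no match
C → no match
D → no match
E → match
F → match

A, E, F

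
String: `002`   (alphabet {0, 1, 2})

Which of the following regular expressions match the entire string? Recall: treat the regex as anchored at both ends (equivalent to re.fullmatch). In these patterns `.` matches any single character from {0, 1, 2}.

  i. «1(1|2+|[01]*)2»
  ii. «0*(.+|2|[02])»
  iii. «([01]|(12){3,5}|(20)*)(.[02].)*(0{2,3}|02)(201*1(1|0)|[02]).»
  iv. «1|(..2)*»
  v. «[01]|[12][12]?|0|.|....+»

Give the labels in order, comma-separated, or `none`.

ii, iv

i → no match — must start with `1`
ii → match
iii → no match
iv → match
v → no match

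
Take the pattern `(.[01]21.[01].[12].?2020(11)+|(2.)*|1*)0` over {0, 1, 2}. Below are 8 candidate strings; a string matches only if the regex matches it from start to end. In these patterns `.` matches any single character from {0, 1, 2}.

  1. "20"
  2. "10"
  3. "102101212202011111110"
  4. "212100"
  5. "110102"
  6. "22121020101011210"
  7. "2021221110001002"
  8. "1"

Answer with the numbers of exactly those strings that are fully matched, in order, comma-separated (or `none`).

1 → no match
2 → match
3 → no match
4 → no match
5 → no match — must end with "0"
6 → no match
7 → no match — must end with "0"
8 → no match — must end with "0"

2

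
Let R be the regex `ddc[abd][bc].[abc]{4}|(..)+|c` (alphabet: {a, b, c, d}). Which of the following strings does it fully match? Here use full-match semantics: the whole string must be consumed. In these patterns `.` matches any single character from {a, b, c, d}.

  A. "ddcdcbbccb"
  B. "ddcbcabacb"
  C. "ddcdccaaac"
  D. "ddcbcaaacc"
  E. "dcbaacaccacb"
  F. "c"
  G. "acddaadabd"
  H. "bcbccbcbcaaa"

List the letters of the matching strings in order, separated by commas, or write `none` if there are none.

A. "ddcdcbbccb" → match
B. "ddcbcabacb" → match
C. "ddcdccaaac" → match
D. "ddcbcaaacc" → match
E. "dcbaacaccacb" → match
F. "c" → match
G. "acddaadabd" → match
H. "bcbccbcbcaaa" → match

A, B, C, D, E, F, G, H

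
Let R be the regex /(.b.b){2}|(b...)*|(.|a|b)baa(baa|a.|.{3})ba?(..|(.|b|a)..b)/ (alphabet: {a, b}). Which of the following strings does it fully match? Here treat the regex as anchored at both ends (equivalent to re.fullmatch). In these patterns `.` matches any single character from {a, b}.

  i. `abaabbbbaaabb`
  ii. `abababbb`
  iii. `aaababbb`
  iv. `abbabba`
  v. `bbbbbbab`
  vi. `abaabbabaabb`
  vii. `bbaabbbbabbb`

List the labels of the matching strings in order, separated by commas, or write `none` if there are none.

i, ii, v, vi, vii

i → match
ii → match
iii → no match
iv → no match
v → match
vi → match
vii → match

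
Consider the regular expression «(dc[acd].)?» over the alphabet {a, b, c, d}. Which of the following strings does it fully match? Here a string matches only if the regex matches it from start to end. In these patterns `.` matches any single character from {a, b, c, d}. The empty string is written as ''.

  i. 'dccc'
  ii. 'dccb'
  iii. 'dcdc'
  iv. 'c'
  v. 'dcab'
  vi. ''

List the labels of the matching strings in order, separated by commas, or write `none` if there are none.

i, ii, iii, v, vi

i → match
ii → match
iii → match
iv → no match
v → match
vi → match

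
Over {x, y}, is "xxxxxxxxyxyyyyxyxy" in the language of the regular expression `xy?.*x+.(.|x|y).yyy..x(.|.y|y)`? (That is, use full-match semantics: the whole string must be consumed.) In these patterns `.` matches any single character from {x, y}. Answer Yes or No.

Yes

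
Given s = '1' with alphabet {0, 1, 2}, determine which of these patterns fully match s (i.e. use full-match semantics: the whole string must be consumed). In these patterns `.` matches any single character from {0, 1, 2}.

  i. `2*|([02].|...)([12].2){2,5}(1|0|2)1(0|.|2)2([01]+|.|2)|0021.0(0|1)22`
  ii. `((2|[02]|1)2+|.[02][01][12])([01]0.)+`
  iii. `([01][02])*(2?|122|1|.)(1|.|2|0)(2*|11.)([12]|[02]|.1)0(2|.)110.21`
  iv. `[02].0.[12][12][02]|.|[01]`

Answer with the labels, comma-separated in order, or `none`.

iv

i → no match
ii → no match
iii → no match — must end with '21'
iv → match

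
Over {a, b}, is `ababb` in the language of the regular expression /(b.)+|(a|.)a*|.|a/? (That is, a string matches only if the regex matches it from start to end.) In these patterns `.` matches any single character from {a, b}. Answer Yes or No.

No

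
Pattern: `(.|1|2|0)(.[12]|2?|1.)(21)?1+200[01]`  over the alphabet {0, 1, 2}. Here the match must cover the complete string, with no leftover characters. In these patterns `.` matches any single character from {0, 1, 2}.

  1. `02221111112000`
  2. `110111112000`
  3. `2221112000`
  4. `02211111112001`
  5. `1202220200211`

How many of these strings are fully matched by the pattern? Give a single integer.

4

1 → match
2 → match
3 → match
4 → match
5 → no match
Total matched: 4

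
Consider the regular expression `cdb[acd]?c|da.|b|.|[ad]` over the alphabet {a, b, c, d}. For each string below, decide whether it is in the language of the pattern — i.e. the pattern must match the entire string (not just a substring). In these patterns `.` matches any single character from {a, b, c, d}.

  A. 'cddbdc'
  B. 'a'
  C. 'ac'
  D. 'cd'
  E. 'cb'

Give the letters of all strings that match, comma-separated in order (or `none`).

B

A → no match
B → match
C → no match
D → no match
E → no match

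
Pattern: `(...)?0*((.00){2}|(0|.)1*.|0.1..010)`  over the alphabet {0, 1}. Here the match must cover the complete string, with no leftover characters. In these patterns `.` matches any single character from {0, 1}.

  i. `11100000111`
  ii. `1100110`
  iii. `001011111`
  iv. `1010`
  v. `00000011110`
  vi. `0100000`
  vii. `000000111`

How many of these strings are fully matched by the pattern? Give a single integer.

i → match
ii → match
iii → match
iv → no match
v → match
vi → match
vii → match
Total matched: 6

6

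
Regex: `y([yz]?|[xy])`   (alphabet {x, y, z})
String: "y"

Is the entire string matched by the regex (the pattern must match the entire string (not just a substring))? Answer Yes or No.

Yes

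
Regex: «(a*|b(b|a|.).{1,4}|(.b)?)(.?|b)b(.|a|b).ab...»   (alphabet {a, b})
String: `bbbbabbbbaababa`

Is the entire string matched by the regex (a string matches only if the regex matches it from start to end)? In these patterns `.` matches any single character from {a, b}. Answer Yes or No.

Yes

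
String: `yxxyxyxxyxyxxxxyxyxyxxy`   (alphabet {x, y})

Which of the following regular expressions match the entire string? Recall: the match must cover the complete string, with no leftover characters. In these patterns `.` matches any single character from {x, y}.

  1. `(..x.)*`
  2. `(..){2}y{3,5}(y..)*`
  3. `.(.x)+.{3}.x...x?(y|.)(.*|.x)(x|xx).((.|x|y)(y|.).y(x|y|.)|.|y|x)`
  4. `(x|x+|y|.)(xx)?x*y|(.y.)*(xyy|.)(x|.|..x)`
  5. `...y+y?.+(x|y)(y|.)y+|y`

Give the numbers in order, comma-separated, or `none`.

3, 5

1 → no match
2 → no match
3 → match
4 → no match
5 → match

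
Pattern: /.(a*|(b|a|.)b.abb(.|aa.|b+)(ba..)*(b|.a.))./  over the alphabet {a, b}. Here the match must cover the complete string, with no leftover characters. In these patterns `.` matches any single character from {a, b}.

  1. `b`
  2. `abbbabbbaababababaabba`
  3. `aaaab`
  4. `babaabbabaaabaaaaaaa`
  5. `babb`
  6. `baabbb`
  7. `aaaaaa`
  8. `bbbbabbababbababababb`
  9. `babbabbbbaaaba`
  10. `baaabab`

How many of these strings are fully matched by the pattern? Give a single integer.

4

1. `b` → no match
2 → no match
3. `aaaab` → match
4 → match
5. `babb` → no match
6. `baabbb` → no match
7. `aaaaaa` → match
8 → no match
9 → match
10. `baaabab` → no match
Total matched: 4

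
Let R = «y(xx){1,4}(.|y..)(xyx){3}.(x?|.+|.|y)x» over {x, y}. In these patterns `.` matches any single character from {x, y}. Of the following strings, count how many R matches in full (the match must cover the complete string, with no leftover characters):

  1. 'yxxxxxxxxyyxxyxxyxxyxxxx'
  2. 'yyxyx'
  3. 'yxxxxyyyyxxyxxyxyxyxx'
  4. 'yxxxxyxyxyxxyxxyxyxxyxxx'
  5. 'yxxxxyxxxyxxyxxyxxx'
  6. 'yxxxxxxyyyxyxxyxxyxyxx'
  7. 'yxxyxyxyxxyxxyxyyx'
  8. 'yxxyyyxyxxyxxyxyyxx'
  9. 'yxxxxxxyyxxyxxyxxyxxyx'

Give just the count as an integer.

7

1 → match
2. 'yyxyx' → no match — must start with 'yxx'
3 → no match
4 → match
5 → match
6 → match
7 → match
8 → match
9 → match
Total matched: 7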